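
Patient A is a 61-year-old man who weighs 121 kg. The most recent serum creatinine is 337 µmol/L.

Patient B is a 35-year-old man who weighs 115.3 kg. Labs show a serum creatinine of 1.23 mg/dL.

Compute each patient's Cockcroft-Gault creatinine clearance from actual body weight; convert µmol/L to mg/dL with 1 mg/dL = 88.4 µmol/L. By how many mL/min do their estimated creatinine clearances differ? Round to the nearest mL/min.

Patient A: SCr = 337 / 88.4 = 3.812 mg/dL
Patient A: CrCl = (140 − 61) × 121 / (72 × 3.812) = 9559.0 / 274.46 ≈ 34.8 mL/min
Patient B: CrCl = (140 − 35) × 115.3 / (72 × 1.23) = 12106.5 / 88.56 ≈ 136.7 mL/min
|34.8 − 136.7| = 101.9 mL/min

102 mL/min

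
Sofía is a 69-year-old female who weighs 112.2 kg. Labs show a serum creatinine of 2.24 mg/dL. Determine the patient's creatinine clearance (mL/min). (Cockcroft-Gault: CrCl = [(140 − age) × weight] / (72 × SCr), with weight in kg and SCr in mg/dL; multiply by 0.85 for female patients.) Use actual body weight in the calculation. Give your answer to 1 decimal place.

42.0 mL/min

CrCl = (140 − 69) × 112.2 / (72 × 2.24) × 0.85 = 7966.2 / 161.28 × 0.85 ≈ 42.0 mL/min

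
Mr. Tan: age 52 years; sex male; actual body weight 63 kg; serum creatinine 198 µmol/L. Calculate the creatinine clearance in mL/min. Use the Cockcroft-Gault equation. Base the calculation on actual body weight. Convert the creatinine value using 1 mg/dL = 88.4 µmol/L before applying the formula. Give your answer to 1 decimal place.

34.4 mL/min

SCr = 198 / 88.4 = 2.24 mg/dL
CrCl = (140 − 52) × 63 / (72 × 2.24) = 5544.0 / 161.28 ≈ 34.4 mL/min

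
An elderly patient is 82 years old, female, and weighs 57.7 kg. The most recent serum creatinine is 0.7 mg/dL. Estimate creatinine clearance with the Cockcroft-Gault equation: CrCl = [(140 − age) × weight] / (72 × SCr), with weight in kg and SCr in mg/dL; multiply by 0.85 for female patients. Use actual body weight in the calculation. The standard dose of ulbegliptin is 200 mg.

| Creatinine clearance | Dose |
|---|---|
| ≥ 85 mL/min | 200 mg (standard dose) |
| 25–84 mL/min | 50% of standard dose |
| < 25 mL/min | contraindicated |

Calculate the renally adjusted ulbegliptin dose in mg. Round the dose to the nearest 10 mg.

CrCl = (140 − 82) × 57.7 / (72 × 0.7) × 0.85 = 3346.6 / 50.40 × 0.85 ≈ 56.4 mL/min
CrCl ≈ 56 mL/min → bracket 25–84 mL/min.
50% of 200 mg = 100 mg

100 mg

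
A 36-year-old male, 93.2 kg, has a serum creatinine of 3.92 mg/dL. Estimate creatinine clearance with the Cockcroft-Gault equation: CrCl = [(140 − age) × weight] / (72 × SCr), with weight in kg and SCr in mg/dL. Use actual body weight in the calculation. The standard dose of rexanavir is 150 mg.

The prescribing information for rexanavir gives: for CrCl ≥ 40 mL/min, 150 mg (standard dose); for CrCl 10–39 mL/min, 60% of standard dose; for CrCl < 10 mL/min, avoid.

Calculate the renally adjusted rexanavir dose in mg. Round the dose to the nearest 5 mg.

CrCl = (140 − 36) × 93.2 / (72 × 3.92) = 9692.8 / 282.24 ≈ 34.3 mL/min
CrCl ≈ 34 mL/min → bracket 10–39 mL/min.
60% of 150 mg = 90 mg

90 mg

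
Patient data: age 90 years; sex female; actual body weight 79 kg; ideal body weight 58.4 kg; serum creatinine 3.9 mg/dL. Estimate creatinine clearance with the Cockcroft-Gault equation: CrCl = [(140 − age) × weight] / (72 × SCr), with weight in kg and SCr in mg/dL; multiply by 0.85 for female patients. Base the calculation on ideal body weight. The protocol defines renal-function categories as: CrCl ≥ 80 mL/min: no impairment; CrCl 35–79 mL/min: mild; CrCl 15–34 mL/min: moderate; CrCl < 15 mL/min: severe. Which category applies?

CrCl = (140 − 90) × 58.4 / (72 × 3.9) × 0.85 = 2920.0 / 280.80 × 0.85 ≈ 8.8 mL/min
9 mL/min falls in the 'severe' range.

severe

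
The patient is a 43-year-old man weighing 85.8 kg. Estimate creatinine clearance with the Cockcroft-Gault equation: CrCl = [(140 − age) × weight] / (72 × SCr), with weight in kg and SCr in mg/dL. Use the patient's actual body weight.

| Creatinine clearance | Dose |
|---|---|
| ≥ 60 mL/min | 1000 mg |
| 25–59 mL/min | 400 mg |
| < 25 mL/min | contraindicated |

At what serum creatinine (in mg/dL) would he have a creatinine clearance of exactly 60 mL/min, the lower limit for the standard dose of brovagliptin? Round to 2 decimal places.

Standard dose requires CrCl ≥ 60 mL/min.
Set (140 − 43) × 85.8 / (72 × SCr) = 60
SCr = (140 − 43) × 85.8 / (72 × 60) = 1.927 mg/dL

1.93 mg/dL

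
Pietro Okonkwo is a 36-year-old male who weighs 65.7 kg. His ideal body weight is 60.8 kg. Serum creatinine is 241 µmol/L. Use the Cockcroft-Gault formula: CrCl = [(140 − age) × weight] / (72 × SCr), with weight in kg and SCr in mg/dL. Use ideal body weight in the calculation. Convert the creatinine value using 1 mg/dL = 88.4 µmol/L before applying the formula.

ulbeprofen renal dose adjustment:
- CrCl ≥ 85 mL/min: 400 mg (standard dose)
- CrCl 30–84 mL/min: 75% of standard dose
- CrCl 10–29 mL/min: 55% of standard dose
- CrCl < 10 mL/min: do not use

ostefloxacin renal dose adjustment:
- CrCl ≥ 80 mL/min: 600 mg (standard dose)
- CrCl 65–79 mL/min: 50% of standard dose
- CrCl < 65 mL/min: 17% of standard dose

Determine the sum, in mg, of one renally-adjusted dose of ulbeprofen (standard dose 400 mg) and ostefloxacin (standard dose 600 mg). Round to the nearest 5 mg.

SCr = 241 / 88.4 = 2.726 mg/dL
CrCl = (140 − 36) × 60.8 / (72 × 2.726) = 6323.2 / 196.27 ≈ 32.2 mL/min
CrCl ≈ 32 mL/min.
ulbeprofen: 30–84 mL/min → 75% of 400 mg = 300 mg.
ostefloxacin: < 65 mL/min → 17% of 600 mg = 102 mg.
Total = 300 + 102 = 402 mg.

400 mg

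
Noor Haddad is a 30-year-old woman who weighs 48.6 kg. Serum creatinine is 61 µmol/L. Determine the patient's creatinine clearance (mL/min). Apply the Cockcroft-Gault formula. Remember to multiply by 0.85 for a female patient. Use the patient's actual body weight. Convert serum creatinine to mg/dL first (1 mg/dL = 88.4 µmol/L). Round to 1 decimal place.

SCr = 61 / 88.4 = 0.69 mg/dL
CrCl = (140 − 30) × 48.6 / (72 × 0.69) × 0.85 = 5346.0 / 49.68 × 0.85 ≈ 91.5 mL/min

91.5 mL/min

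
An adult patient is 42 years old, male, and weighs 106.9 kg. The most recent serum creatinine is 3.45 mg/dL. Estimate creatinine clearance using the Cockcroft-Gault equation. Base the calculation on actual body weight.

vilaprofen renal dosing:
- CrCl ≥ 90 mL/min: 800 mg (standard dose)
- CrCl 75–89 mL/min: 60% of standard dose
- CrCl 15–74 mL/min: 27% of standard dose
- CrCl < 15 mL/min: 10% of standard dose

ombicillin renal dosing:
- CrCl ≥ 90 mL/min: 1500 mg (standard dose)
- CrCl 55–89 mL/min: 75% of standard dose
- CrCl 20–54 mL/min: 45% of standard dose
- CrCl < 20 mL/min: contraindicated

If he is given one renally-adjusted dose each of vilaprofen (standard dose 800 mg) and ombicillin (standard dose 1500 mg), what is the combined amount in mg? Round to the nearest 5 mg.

890 mg

CrCl = (140 − 42) × 106.9 / (72 × 3.45) = 10476.2 / 248.40 ≈ 42.2 mL/min
CrCl ≈ 42 mL/min.
vilaprofen: 15–74 mL/min → 27% of 800 mg = 216 mg.
ombicillin: 20–54 mL/min → 45% of 1500 mg = 675 mg.
Total = 216 + 675 = 891 mg.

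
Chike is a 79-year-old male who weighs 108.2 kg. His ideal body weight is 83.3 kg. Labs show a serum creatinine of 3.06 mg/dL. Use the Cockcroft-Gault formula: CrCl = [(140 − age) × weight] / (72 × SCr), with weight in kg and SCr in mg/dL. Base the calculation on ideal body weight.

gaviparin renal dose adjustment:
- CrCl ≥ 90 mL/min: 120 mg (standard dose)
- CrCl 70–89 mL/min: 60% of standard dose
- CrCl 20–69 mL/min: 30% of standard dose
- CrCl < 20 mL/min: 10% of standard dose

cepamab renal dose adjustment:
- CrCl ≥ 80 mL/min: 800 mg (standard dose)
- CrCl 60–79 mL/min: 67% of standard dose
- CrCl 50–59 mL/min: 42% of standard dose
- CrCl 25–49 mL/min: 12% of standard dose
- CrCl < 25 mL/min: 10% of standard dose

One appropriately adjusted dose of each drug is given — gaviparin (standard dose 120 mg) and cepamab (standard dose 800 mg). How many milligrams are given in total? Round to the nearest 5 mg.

115 mg

CrCl = (140 − 79) × 83.3 / (72 × 3.06) = 5081.3 / 220.32 ≈ 23.1 mL/min
CrCl ≈ 23 mL/min.
gaviparin: 20–69 mL/min → 30% of 120 mg = 36 mg.
cepamab: < 25 mL/min → 10% of 800 mg = 80 mg.
Total = 36 + 80 = 116 mg.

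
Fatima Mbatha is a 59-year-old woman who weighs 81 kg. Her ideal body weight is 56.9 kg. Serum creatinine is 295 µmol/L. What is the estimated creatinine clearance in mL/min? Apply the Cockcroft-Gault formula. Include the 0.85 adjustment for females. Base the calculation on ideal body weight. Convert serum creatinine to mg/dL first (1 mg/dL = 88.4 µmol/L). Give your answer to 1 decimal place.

SCr = 295 / 88.4 = 3.337 mg/dL
CrCl = (140 − 59) × 56.9 / (72 × 3.337) × 0.85 = 4608.9 / 240.26 × 0.85 ≈ 16.3 mL/min

16.3 mL/min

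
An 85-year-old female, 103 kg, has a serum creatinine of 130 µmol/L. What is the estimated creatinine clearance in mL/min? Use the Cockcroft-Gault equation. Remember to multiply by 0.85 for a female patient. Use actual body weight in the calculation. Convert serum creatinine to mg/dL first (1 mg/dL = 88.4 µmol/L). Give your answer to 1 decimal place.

SCr = 130 / 88.4 = 1.471 mg/dL
CrCl = (140 − 85) × 103 / (72 × 1.471) × 0.85 = 5665.0 / 105.91 × 0.85 ≈ 45.5 mL/min

45.5 mL/min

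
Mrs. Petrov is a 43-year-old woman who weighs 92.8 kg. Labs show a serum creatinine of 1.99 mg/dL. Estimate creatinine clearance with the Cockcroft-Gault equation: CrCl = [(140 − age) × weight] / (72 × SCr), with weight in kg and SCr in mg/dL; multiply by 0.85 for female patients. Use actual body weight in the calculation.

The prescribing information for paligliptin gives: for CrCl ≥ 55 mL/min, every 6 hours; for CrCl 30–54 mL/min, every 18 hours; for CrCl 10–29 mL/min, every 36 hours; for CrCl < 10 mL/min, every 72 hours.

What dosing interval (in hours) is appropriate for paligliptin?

every 18 hours

CrCl = (140 − 43) × 92.8 / (72 × 1.99) × 0.85 = 9001.6 / 143.28 × 0.85 ≈ 53.4 mL/min
CrCl ≈ 53 mL/min → bracket 30–54 mL/min → every 18 hours.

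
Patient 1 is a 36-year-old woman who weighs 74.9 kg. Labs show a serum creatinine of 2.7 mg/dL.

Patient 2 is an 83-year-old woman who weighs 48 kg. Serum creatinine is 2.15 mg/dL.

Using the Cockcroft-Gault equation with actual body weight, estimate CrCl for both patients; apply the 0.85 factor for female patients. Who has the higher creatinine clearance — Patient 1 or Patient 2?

Patient 1: CrCl = (140 − 36) × 74.9 / (72 × 2.7) × 0.85 = 7789.6 / 194.40 × 0.85 ≈ 34.1 mL/min
Patient 2: CrCl = (140 − 83) × 48 / (72 × 2.15) × 0.85 = 2736.0 / 154.80 × 0.85 ≈ 15.0 mL/min
34.1 vs 15.0 mL/min → Patient 1 is higher.

Patient 1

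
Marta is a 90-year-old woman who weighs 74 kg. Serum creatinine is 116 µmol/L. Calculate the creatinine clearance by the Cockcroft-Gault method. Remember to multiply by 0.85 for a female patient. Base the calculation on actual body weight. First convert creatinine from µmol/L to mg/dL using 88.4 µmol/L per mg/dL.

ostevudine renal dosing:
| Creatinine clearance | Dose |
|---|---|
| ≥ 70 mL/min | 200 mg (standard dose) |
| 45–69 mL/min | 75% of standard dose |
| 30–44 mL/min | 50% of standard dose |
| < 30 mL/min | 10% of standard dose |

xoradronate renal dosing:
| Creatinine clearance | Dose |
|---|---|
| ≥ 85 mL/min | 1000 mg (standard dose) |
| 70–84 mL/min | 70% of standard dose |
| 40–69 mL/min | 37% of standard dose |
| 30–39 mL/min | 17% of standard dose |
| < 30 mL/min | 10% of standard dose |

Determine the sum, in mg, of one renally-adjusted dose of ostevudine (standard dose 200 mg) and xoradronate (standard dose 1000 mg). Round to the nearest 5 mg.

270 mg

SCr = 116 / 88.4 = 1.312 mg/dL
CrCl = (140 − 90) × 74 / (72 × 1.312) × 0.85 = 3700.0 / 94.46 × 0.85 ≈ 33.3 mL/min
CrCl ≈ 33 mL/min.
ostevudine: 30–44 mL/min → 50% of 200 mg = 100 mg.
xoradronate: 30–39 mL/min → 17% of 1000 mg = 170 mg.
Total = 100 + 170 = 270 mg.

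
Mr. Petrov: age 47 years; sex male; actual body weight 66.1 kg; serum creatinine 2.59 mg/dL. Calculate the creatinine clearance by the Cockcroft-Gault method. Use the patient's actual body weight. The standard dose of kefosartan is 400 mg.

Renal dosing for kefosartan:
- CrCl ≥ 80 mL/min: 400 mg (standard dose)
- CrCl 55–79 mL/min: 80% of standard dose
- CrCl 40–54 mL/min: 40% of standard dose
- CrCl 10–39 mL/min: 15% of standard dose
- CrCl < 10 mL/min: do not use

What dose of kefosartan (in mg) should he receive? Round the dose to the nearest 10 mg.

60 mg

CrCl = (140 − 47) × 66.1 / (72 × 2.59) = 6147.3 / 186.48 ≈ 33.0 mL/min
CrCl ≈ 33 mL/min → bracket 10–39 mL/min.
15% of 400 mg = 60 mg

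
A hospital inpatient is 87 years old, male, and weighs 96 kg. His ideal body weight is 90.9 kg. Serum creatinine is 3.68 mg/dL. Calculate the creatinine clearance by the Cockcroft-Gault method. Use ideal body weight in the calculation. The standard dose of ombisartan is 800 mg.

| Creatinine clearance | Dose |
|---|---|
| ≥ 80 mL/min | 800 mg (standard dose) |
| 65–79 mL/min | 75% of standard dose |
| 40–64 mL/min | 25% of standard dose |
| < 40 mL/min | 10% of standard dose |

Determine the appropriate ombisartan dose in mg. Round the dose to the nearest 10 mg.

80 mg

CrCl = (140 − 87) × 90.9 / (72 × 3.68) = 4817.7 / 264.96 ≈ 18.2 mL/min
CrCl ≈ 18 mL/min → bracket < 40 mL/min.
10% of 800 mg = 80 mg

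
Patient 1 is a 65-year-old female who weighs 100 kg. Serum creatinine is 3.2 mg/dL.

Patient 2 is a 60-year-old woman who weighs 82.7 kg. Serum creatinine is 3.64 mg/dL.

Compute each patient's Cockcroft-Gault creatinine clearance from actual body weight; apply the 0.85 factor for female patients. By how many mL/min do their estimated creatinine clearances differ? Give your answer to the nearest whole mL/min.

Patient 1: CrCl = (140 − 65) × 100 / (72 × 3.2) × 0.85 = 7500.0 / 230.40 × 0.85 ≈ 27.7 mL/min
Patient 2: CrCl = (140 − 60) × 82.7 / (72 × 3.64) × 0.85 = 6616.0 / 262.08 × 0.85 ≈ 21.5 mL/min
|27.7 − 21.5| = 6.2 mL/min

6 mL/min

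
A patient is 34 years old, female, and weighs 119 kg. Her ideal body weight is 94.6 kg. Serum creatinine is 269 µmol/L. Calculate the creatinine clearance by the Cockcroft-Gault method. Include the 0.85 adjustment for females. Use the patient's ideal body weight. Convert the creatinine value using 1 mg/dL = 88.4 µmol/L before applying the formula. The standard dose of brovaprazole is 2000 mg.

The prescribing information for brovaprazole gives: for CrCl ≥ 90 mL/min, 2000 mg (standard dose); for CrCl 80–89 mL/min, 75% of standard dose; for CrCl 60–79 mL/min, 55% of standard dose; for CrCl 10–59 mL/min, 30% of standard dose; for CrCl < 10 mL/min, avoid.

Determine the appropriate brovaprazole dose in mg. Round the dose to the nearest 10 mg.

SCr = 269 / 88.4 = 3.043 mg/dL
CrCl = (140 − 34) × 94.6 / (72 × 3.043) × 0.85 = 10027.6 / 219.10 × 0.85 ≈ 38.9 mL/min
CrCl ≈ 39 mL/min → bracket 10–59 mL/min.
30% of 2000 mg = 600 mg

600 mg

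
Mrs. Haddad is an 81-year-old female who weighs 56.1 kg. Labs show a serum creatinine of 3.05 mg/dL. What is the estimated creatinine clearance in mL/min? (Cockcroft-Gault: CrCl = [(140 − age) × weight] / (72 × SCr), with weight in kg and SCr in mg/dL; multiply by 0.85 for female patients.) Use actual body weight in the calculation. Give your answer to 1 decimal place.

12.8 mL/min

CrCl = (140 − 81) × 56.1 / (72 × 3.05) × 0.85 = 3309.9 / 219.60 × 0.85 ≈ 12.8 mL/min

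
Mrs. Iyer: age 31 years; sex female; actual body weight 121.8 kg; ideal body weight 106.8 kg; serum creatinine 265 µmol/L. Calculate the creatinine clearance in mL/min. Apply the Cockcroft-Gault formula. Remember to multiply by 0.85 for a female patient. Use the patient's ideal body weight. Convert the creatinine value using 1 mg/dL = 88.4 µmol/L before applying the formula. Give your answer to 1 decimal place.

45.8 mL/min

SCr = 265 / 88.4 = 2.998 mg/dL
CrCl = (140 − 31) × 106.8 / (72 × 2.998) × 0.85 = 11641.2 / 215.86 × 0.85 ≈ 45.8 mL/min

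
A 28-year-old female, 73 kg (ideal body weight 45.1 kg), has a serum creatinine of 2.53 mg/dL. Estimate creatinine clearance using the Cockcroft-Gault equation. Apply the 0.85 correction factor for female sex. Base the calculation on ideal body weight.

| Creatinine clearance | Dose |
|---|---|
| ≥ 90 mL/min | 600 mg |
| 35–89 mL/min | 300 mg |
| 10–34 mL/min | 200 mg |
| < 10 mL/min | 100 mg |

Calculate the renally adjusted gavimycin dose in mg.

200 mg

CrCl = (140 − 28) × 45.1 / (72 × 2.53) × 0.85 = 5051.2 / 182.16 × 0.85 ≈ 23.6 mL/min
CrCl ≈ 24 mL/min → bracket 10–34 mL/min.
Dose for this bracket: 200 mg.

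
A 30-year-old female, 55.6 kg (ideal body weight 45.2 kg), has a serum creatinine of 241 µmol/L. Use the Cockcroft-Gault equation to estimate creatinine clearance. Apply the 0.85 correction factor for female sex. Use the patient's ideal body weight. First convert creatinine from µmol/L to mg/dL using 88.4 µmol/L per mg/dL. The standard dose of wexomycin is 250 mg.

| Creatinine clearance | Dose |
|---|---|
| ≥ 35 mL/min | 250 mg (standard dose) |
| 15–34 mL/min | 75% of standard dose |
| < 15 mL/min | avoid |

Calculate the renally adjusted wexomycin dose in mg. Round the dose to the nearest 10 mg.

190 mg

SCr = 241 / 88.4 = 2.726 mg/dL
CrCl = (140 − 30) × 45.2 / (72 × 2.726) × 0.85 = 4972.0 / 196.27 × 0.85 ≈ 21.5 mL/min
CrCl ≈ 22 mL/min → bracket 15–34 mL/min.
75% of 250 mg = 187.5 mg → 190 mg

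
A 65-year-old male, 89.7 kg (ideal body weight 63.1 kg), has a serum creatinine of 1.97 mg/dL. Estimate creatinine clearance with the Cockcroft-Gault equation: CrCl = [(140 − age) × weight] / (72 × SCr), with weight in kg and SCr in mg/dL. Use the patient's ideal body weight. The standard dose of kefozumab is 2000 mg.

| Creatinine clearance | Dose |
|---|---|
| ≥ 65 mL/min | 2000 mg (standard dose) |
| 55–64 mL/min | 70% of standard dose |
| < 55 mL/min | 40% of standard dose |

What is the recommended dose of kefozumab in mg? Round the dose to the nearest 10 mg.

CrCl = (140 − 65) × 63.1 / (72 × 1.97) = 4732.5 / 141.84 ≈ 33.4 mL/min
CrCl ≈ 33 mL/min → bracket < 55 mL/min.
40% of 2000 mg = 800 mg

800 mg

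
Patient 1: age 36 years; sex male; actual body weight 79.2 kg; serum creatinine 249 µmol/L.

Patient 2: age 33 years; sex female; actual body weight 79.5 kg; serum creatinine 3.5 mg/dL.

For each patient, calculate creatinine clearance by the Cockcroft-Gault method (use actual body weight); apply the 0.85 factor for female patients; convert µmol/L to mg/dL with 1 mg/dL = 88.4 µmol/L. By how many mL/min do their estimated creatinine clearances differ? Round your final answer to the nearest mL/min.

Patient 1: SCr = 249 / 88.4 = 2.817 mg/dL
Patient 1: CrCl = (140 − 36) × 79.2 / (72 × 2.817) = 8236.8 / 202.82 ≈ 40.6 mL/min
Patient 2: CrCl = (140 − 33) × 79.5 / (72 × 3.5) × 0.85 = 8506.5 / 252.00 × 0.85 ≈ 28.7 mL/min
|40.6 − 28.7| = 11.9 mL/min

12 mL/min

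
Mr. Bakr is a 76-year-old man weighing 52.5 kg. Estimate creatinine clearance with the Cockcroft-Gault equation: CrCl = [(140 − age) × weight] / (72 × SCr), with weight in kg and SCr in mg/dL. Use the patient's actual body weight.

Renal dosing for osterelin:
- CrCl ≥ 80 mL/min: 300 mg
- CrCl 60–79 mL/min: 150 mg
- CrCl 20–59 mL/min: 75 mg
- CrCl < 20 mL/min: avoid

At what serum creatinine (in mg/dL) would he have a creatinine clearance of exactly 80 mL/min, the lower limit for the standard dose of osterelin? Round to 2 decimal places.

Standard dose requires CrCl ≥ 80 mL/min.
Set (140 − 76) × 52.5 / (72 × SCr) = 80
SCr = (140 − 76) × 52.5 / (72 × 80) = 0.583 mg/dL

0.58 mg/dL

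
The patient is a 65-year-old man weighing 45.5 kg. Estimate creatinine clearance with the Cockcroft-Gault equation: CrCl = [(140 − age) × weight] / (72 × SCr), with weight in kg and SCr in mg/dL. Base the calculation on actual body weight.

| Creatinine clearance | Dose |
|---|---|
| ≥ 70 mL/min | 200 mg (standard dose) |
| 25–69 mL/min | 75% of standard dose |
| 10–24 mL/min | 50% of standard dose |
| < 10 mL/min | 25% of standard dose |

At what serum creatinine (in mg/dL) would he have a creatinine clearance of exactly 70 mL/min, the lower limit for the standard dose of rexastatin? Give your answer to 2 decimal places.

Standard dose requires CrCl ≥ 70 mL/min.
Set (140 − 65) × 45.5 / (72 × SCr) = 70
SCr = (140 − 65) × 45.5 / (72 × 70) = 0.677 mg/dL

0.68 mg/dL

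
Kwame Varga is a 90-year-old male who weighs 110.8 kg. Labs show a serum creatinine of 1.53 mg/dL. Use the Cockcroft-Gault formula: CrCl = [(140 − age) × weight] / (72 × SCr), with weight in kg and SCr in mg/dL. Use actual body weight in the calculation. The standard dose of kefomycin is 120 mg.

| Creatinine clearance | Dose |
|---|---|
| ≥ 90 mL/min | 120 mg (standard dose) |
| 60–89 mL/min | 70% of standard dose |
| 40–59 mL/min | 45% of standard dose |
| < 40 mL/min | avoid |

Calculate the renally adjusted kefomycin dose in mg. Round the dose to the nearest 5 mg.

55 mg

CrCl = (140 − 90) × 110.8 / (72 × 1.53) = 5540.0 / 110.16 ≈ 50.3 mL/min
CrCl ≈ 50 mL/min → bracket 40–59 mL/min.
45% of 120 mg = 54 mg → 55 mg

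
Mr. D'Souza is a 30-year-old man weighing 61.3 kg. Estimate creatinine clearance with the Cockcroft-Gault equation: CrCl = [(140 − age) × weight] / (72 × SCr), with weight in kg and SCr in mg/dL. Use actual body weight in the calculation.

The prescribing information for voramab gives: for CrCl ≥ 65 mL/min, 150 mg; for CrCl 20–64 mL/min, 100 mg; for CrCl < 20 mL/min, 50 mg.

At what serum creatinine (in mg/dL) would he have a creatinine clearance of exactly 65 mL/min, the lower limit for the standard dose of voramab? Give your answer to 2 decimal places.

Standard dose requires CrCl ≥ 65 mL/min.
Set (140 − 30) × 61.3 / (72 × SCr) = 65
SCr = (140 − 30) × 61.3 / (72 × 65) = 1.441 mg/dL

1.44 mg/dL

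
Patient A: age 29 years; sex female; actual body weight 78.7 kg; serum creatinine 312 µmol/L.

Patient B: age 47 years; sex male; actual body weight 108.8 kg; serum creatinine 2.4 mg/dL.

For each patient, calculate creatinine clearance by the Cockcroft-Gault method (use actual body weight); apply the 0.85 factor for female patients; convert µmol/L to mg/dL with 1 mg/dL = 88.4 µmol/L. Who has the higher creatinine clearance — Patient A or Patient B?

Patient B

Patient A: SCr = 312 / 88.4 = 3.529 mg/dL
Patient A: CrCl = (140 − 29) × 78.7 / (72 × 3.529) × 0.85 = 8735.7 / 254.09 × 0.85 ≈ 29.2 mL/min
Patient B: CrCl = (140 − 47) × 108.8 / (72 × 2.4) = 10118.4 / 172.80 ≈ 58.6 mL/min
29.2 vs 58.6 mL/min → Patient B is higher.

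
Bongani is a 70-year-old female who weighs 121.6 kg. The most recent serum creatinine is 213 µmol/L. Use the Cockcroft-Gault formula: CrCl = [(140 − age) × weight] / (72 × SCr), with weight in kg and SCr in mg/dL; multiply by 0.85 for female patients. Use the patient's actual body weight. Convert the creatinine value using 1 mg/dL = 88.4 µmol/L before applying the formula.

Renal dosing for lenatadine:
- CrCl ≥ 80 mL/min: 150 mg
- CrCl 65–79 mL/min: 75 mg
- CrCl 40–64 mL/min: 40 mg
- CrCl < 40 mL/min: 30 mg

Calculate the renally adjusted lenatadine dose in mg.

SCr = 213 / 88.4 = 2.41 mg/dL
CrCl = (140 − 70) × 121.6 / (72 × 2.41) × 0.85 = 8512.0 / 173.52 × 0.85 ≈ 41.7 mL/min
CrCl ≈ 42 mL/min → bracket 40–64 mL/min.
Dose for this bracket: 40 mg.

40 mg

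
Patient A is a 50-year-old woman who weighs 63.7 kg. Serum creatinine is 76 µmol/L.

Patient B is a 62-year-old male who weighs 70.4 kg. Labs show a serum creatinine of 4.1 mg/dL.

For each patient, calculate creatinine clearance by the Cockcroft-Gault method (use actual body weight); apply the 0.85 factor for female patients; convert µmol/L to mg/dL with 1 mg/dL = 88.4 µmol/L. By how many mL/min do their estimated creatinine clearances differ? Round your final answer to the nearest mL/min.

60 mL/min

Patient A: SCr = 76 / 88.4 = 0.86 mg/dL
Patient A: CrCl = (140 − 50) × 63.7 / (72 × 0.86) × 0.85 = 5733.0 / 61.92 × 0.85 ≈ 78.7 mL/min
Patient B: CrCl = (140 − 62) × 70.4 / (72 × 4.1) = 5491.2 / 295.20 ≈ 18.6 mL/min
|78.7 − 18.6| = 60.1 mL/min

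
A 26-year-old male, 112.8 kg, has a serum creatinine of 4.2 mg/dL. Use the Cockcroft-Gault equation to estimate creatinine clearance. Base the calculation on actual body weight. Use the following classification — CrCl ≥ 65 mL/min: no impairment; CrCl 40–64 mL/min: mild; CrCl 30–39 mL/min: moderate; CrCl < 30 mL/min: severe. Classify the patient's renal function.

mild

CrCl = (140 − 26) × 112.8 / (72 × 4.2) = 12859.2 / 302.40 ≈ 42.5 mL/min
43 mL/min falls in the 'mild' range.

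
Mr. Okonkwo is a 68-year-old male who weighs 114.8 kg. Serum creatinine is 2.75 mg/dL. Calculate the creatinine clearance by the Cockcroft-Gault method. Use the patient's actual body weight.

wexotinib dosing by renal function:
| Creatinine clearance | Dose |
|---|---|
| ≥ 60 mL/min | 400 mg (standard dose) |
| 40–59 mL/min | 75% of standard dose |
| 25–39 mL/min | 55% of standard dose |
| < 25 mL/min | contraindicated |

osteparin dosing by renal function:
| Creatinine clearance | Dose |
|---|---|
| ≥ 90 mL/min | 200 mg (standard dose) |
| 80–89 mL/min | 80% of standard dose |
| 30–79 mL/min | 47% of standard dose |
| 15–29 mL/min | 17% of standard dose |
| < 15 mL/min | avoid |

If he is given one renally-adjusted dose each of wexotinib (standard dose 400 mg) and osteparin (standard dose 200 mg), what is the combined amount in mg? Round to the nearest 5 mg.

395 mg

CrCl = (140 − 68) × 114.8 / (72 × 2.75) = 8265.6 / 198.00 ≈ 41.7 mL/min
CrCl ≈ 42 mL/min.
wexotinib: 40–59 mL/min → 75% of 400 mg = 300 mg.
osteparin: 30–79 mL/min → 47% of 200 mg = 94 mg.
Total = 300 + 94 = 394 mg.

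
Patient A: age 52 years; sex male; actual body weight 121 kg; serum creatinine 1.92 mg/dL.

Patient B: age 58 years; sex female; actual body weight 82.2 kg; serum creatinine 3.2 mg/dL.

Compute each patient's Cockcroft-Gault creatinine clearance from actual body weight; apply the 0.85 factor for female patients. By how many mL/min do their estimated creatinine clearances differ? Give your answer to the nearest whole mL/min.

Patient A: CrCl = (140 − 52) × 121 / (72 × 1.92) = 10648.0 / 138.24 ≈ 77.0 mL/min
Patient B: CrCl = (140 − 58) × 82.2 / (72 × 3.2) × 0.85 = 6740.4 / 230.40 × 0.85 ≈ 24.9 mL/min
|77.0 − 24.9| = 52.1 mL/min

52 mL/min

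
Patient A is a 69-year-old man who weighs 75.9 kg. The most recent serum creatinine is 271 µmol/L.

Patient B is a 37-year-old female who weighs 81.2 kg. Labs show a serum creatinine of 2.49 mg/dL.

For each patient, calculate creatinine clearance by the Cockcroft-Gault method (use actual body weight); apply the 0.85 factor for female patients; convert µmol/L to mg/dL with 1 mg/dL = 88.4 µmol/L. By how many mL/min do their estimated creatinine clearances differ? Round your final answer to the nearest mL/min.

15 mL/min

Patient A: SCr = 271 / 88.4 = 3.066 mg/dL
Patient A: CrCl = (140 − 69) × 75.9 / (72 × 3.066) = 5388.9 / 220.75 ≈ 24.4 mL/min
Patient B: CrCl = (140 − 37) × 81.2 / (72 × 2.49) × 0.85 = 8363.6 / 179.28 × 0.85 ≈ 39.7 mL/min
|24.4 − 39.7| = 15.3 mL/min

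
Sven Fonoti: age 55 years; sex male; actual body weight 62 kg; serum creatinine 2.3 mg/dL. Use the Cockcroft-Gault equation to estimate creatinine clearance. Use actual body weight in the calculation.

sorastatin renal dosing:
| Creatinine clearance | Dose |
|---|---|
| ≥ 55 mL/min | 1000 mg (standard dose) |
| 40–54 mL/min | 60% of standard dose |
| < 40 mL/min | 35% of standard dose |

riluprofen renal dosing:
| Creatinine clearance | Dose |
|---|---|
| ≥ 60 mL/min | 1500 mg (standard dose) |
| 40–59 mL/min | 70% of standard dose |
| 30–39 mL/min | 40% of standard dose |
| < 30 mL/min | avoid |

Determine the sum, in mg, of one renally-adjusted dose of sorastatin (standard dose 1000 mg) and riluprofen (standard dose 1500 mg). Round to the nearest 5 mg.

CrCl = (140 − 55) × 62 / (72 × 2.3) = 5270.0 / 165.60 ≈ 31.8 mL/min
CrCl ≈ 32 mL/min.
sorastatin: < 40 mL/min → 35% of 1000 mg = 350 mg.
riluprofen: 30–39 mL/min → 40% of 1500 mg = 600 mg.
Total = 350 + 600 = 950 mg.

950 mg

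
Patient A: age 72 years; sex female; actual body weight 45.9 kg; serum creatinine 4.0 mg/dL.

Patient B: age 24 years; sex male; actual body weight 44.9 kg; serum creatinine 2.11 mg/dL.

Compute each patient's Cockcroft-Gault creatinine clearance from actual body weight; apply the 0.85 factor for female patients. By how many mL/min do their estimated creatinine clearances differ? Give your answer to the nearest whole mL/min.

Patient A: CrCl = (140 − 72) × 45.9 / (72 × 4) × 0.85 = 3121.2 / 288.00 × 0.85 ≈ 9.2 mL/min
Patient B: CrCl = (140 − 24) × 44.9 / (72 × 2.11) = 5208.4 / 151.92 ≈ 34.3 mL/min
|9.2 − 34.3| = 25.1 mL/min

25 mL/min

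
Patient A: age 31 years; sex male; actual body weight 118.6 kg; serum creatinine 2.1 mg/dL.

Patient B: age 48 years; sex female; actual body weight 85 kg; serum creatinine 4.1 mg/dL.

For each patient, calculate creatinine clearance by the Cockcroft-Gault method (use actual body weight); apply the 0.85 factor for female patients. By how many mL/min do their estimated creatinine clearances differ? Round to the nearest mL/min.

63 mL/min

Patient A: CrCl = (140 − 31) × 118.6 / (72 × 2.1) = 12927.4 / 151.20 ≈ 85.5 mL/min
Patient B: CrCl = (140 − 48) × 85 / (72 × 4.1) × 0.85 = 7820.0 / 295.20 × 0.85 ≈ 22.5 mL/min
|85.5 − 22.5| = 63.0 mL/min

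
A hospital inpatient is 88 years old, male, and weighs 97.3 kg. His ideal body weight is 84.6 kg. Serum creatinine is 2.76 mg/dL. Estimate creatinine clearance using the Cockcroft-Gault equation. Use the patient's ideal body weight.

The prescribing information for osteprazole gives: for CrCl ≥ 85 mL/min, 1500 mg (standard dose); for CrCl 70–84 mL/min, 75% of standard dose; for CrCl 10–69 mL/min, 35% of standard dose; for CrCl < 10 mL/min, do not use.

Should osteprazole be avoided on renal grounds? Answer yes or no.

CrCl = (140 − 88) × 84.6 / (72 × 2.76) = 4399.2 / 198.72 ≈ 22.1 mL/min
CrCl ≈ 22 mL/min, which is ≥ 10 mL/min.

no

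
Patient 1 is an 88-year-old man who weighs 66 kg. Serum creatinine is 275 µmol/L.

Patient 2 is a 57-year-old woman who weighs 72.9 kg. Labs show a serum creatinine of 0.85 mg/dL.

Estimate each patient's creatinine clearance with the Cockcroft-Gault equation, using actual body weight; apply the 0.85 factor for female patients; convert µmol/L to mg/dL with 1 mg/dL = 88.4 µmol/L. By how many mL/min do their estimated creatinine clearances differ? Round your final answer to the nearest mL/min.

Patient 1: SCr = 275 / 88.4 = 3.111 mg/dL
Patient 1: CrCl = (140 − 88) × 66 / (72 × 3.111) = 3432.0 / 223.99 ≈ 15.3 mL/min
Patient 2: CrCl = (140 − 57) × 72.9 / (72 × 0.85) × 0.85 = 6050.7 / 61.20 × 0.85 ≈ 84.0 mL/min
|15.3 − 84.0| = 68.7 mL/min

69 mL/min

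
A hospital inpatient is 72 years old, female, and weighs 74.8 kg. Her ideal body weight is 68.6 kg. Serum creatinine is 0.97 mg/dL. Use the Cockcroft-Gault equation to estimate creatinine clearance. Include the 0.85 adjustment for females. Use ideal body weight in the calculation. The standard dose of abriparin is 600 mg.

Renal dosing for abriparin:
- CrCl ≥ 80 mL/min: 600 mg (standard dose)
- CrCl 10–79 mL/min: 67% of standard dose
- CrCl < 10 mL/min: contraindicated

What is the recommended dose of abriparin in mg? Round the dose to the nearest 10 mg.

400 mg

CrCl = (140 − 72) × 68.6 / (72 × 0.97) × 0.85 = 4664.8 / 69.84 × 0.85 ≈ 56.8 mL/min
CrCl ≈ 57 mL/min → bracket 10–79 mL/min.
67% of 600 mg = 402 mg → 400 mg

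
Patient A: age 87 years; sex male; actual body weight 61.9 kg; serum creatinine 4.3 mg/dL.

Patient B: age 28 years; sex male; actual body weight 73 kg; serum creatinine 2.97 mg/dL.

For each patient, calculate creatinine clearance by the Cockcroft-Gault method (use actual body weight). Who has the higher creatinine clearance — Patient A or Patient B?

Patient B

Patient A: CrCl = (140 − 87) × 61.9 / (72 × 4.3) = 3280.7 / 309.60 ≈ 10.6 mL/min
Patient B: CrCl = (140 − 28) × 73 / (72 × 2.97) = 8176.0 / 213.84 ≈ 38.2 mL/min
10.6 vs 38.2 mL/min → Patient B is higher.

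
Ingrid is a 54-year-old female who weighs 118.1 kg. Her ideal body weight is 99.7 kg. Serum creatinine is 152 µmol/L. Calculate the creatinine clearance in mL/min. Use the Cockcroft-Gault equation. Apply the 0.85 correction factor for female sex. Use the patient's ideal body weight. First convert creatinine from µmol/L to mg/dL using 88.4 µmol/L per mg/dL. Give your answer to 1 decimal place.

SCr = 152 / 88.4 = 1.719 mg/dL
CrCl = (140 − 54) × 99.7 / (72 × 1.719) × 0.85 = 8574.2 / 123.77 × 0.85 ≈ 58.9 mL/min

58.9 mL/min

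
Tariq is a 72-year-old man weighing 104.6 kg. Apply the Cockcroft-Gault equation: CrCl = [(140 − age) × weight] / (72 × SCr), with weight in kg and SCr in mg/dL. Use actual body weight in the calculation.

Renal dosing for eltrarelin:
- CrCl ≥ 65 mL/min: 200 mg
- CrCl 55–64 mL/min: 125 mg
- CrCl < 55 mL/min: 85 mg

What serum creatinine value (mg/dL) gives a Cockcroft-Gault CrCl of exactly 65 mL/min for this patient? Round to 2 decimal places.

Standard dose requires CrCl ≥ 65 mL/min.
Set (140 − 72) × 104.6 / (72 × SCr) = 65
SCr = (140 − 72) × 104.6 / (72 × 65) = 1.520 mg/dL

1.52 mg/dL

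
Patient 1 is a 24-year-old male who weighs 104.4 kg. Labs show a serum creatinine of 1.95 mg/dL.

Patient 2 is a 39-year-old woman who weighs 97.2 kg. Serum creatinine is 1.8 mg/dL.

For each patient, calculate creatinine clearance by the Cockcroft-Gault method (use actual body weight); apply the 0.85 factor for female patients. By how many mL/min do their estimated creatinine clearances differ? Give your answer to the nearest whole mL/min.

22 mL/min

Patient 1: CrCl = (140 − 24) × 104.4 / (72 × 1.95) = 12110.4 / 140.40 ≈ 86.3 mL/min
Patient 2: CrCl = (140 − 39) × 97.2 / (72 × 1.8) × 0.85 = 9817.2 / 129.60 × 0.85 ≈ 64.4 mL/min
|86.3 − 64.4| = 21.9 mL/min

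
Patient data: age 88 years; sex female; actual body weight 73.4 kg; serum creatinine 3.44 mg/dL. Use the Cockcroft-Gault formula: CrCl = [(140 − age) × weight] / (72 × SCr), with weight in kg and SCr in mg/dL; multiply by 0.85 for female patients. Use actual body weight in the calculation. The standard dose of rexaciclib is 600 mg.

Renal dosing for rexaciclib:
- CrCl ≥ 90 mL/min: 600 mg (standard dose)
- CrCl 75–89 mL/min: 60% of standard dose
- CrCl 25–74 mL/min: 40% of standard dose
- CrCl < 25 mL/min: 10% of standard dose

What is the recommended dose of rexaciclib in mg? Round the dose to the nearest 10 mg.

60 mg

CrCl = (140 − 88) × 73.4 / (72 × 3.44) × 0.85 = 3816.8 / 247.68 × 0.85 ≈ 13.1 mL/min
CrCl ≈ 13 mL/min → bracket < 25 mL/min.
10% of 600 mg = 60 mg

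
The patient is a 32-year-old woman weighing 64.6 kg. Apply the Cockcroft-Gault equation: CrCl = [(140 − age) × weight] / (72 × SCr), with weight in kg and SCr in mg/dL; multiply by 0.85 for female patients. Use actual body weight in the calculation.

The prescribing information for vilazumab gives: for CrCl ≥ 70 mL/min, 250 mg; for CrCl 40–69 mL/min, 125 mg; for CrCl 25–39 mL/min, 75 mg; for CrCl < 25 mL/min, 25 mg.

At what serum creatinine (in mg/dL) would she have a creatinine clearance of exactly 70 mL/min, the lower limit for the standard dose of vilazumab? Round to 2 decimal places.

Standard dose requires CrCl ≥ 70 mL/min.
Set (140 − 32) × 64.6 × 0.85 / (72 × SCr) = 70
SCr = (140 − 32) × 64.6 × 0.85 / (72 × 70) = 1.177 mg/dL

1.18 mg/dL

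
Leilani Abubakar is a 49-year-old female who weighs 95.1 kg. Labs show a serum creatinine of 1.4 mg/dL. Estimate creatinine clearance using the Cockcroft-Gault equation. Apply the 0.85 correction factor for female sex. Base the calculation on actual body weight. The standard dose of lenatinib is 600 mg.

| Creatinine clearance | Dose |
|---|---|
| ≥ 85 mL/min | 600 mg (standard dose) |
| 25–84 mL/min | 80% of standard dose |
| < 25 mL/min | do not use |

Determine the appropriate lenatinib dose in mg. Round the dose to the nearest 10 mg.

CrCl = (140 − 49) × 95.1 / (72 × 1.4) × 0.85 = 8654.1 / 100.80 × 0.85 ≈ 73.0 mL/min
CrCl ≈ 73 mL/min → bracket 25–84 mL/min.
80% of 600 mg = 480 mg

480 mg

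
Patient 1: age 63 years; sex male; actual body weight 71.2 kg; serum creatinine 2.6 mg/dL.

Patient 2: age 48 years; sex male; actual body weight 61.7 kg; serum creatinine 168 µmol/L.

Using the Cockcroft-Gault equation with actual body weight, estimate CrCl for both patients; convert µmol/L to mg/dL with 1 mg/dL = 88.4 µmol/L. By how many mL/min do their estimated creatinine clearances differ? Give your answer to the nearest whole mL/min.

Patient 1: CrCl = (140 − 63) × 71.2 / (72 × 2.6) = 5482.4 / 187.20 ≈ 29.3 mL/min
Patient 2: SCr = 168 / 88.4 = 1.9 mg/dL
Patient 2: CrCl = (140 − 48) × 61.7 / (72 × 1.9) = 5676.4 / 136.80 ≈ 41.5 mL/min
|29.3 − 41.5| = 12.2 mL/min

12 mL/min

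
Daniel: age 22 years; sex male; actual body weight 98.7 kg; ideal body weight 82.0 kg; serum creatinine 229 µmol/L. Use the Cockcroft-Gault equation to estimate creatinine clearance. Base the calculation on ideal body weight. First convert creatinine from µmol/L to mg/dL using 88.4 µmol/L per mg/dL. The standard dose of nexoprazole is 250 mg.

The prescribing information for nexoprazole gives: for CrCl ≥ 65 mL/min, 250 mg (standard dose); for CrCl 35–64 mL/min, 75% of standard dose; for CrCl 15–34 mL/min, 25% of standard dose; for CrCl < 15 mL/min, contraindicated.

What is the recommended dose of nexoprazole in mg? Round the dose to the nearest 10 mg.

190 mg

SCr = 229 / 88.4 = 2.59 mg/dL
CrCl = (140 − 22) × 82 / (72 × 2.59) = 9676.0 / 186.48 ≈ 51.9 mL/min
CrCl ≈ 52 mL/min → bracket 35–64 mL/min.
75% of 250 mg = 187.5 mg → 190 mg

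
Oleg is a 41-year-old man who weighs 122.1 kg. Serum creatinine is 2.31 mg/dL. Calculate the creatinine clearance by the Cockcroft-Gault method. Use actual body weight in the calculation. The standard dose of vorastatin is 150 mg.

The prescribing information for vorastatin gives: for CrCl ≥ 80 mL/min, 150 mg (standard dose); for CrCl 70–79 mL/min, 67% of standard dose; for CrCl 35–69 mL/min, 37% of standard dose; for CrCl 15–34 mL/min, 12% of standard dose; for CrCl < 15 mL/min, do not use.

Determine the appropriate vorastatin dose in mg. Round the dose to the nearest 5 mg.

CrCl = (140 − 41) × 122.1 / (72 × 2.31) = 12087.9 / 166.32 ≈ 72.7 mL/min
CrCl ≈ 73 mL/min → bracket 70–79 mL/min.
67% of 150 mg = 100.5 mg → 100 mg

100 mg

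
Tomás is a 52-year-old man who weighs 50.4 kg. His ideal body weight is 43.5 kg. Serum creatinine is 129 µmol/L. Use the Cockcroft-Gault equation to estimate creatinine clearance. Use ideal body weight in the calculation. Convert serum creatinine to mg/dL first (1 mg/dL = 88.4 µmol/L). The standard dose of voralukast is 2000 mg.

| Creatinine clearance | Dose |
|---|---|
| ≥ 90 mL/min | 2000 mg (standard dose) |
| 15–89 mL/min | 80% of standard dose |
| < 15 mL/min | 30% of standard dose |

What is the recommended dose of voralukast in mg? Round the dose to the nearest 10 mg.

1600 mg

SCr = 129 / 88.4 = 1.459 mg/dL
CrCl = (140 − 52) × 43.5 / (72 × 1.459) = 3828.0 / 105.05 ≈ 36.4 mL/min
CrCl ≈ 36 mL/min → bracket 15–89 mL/min.
80% of 2000 mg = 1600 mg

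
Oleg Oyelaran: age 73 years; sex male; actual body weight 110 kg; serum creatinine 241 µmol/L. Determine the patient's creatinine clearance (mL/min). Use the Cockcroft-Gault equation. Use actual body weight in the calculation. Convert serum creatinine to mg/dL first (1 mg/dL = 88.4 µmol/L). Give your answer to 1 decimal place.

SCr = 241 / 88.4 = 2.726 mg/dL
CrCl = (140 − 73) × 110 / (72 × 2.726) = 7370.0 / 196.27 ≈ 37.5 mL/min

37.5 mL/min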